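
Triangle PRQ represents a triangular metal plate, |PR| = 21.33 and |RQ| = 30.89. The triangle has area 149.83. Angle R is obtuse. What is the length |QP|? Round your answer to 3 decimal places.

50.821

From area = ½·|PR|·|RQ|·sin R, we get sin R = 2·area/(|PR|·|RQ|) ≈ 0.45480.
Taking the obtuse solution, ∠R ≈ 152.95°.
Law of cosines then gives |QP| ≈ 50.821.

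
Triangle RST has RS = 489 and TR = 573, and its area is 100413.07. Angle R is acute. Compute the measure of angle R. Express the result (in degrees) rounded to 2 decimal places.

∠R ≈ 45.79°

From area = ½·TR·RS·sin R, we get sin R = 2·area/(TR·RS) ≈ 0.71673.
Taking the acute solution, ∠R ≈ 45.79°.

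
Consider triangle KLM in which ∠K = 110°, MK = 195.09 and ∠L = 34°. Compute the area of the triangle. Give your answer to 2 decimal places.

The third angle is ∠M = 180° − ∠K − ∠L = 36.00°.
Law of sines: LM = MK·sin K/sin L ≈ 327.84.
Law of sines: KL = MK·sin M/sin L ≈ 205.07.
Area = ½·MK·LM·sin M ≈ 18797.

18796.75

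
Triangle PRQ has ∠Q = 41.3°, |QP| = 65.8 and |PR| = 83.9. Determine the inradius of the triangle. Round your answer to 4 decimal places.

r ≈ 19.4313

Law of sines: sin R = |QP|·sin Q/|PR| ≈ 0.51762.
Since |PR| ≥ |QP|, only the acute value applies: ∠R ≈ 31.17°.
Then ∠P = 180° − ∠Q − ∠R ≈ 107.53°.
Law of sines gives |RQ| = |PR|·sin P/sin Q ≈ 121.22.
Area = ½·|PR|·|QP|·sin P ≈ 2632.2.
Semiperimeter s = (121.22+65.8+83.9)/2 = 135.46.
Inradius = area/s = 2632.2/135.46 ≈ 19.431.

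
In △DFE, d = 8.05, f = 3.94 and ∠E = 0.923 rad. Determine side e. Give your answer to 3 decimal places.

6.484

By the law of cosines, e² = d² + f² − 2·d·f·cos E = 42.048, so e ≈ 6.4844.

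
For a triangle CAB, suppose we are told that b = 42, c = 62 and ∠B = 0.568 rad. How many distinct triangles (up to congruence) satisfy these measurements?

2

c·sin B = 62·sin(0.568 rad) ≈ 33.35.
Since c sin B < b < c (33.35 < 42 < 62), two triangles exist.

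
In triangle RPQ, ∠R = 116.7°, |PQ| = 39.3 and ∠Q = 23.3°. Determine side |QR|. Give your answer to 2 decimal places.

The third angle is ∠P = 180° − ∠Q − ∠R = 40.00°.
Law of sines: |QR| = |PQ|·sin P/sin R ≈ 28.277.

28.28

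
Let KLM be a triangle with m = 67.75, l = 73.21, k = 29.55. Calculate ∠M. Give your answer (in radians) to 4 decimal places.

1.1813

By the law of cosines, cos M = (k² + l² − m²) / (2·k·l) ≈ 0.37970, so ∠M ≈ 1.181 rad.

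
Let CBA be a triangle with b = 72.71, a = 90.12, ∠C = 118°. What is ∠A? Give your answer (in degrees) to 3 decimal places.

∠A ≈ 34.676°

By the law of cosines, c² = b² + a² − 2·b·a·cos C = 19561, so c ≈ 139.86.
Law of cosines again: cos A = (c² + b² − a²)/(2·c·b) ≈ 0.82238, so ∠A ≈ 34.68°.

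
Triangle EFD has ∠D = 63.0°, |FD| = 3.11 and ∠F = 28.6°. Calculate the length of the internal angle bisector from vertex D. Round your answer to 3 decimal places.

The third angle is ∠E = 180° − ∠F − ∠D = 88.40°.
Law of sines: |DE| = |FD|·sin F/sin E ≈ 1.4893.
Law of sines: |EF| = |FD|·sin D/sin E ≈ 2.7721.
The bisector from D has length 2·|FD|·|DE|·cos(∠D/2)/(|FD|+|DE|) ≈ 1.7173.

t_D ≈ 1.717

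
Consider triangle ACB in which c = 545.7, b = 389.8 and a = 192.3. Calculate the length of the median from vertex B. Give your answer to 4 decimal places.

m_B ≈ 359.7192

Median from B: ½√(2·a² + 2·c² − b²) ≈ 359.72.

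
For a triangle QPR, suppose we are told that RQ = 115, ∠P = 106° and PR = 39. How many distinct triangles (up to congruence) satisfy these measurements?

PR·sin P = 39·sin(106°) ≈ 37.49.
Since ∠P is not acute, a triangle exists only if RQ > PR; here RQ > PR, so there is exactly one triangle.

1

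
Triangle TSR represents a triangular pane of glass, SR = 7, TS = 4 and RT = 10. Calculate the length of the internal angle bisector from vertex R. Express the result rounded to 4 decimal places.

t_R ≈ 8.1317

By the law of cosines, cos R = (SR² + RT² − TS²) / (2·SR·RT) ≈ 0.95000, so ∠R ≈ 18.19°.
The bisector from R has length 2·SR·RT·cos(∠R/2)/(SR+RT) ≈ 8.1317.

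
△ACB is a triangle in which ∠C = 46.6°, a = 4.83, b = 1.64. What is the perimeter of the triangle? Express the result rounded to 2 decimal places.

By the law of cosines, c² = b² + a² − 2·b·a·cos C = 15.133, so c ≈ 3.8902.
Semiperimeter s = (4.83+3.8902+1.64)/2 = 5.1801.
Perimeter = 4.83 + 3.8902 + 1.64 = 10.36.

perimeter ≈ 10.36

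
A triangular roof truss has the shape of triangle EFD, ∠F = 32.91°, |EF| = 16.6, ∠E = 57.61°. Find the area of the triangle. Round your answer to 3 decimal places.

The third angle is ∠D = 180° − ∠E − ∠F = 89.48°.
Law of sines: |FD| = |EF|·sin E/sin D ≈ 14.018.
Law of sines: |DE| = |EF|·sin F/sin D ≈ 9.0195.
Area = ½·|EF|·|FD|·sin F ≈ 63.215.

area ≈ 63.215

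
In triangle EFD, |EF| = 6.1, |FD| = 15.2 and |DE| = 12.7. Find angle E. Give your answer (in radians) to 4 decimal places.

By the law of cosines, cos E = (|DE|² + |EF|² − |FD|²) / (2·|DE|·|EF|) ≈ -0.21002, so ∠E ≈ 1.7824 rad.

1.7824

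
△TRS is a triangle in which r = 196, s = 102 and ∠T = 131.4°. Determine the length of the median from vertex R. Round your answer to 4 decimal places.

By the law of cosines, t² = r² + s² − 2·r·s·cos T = 75262, so t ≈ 274.34.
Median from R: ½√(2·s² + 2·t² − r²) ≈ 182.29.

m_R ≈ 182.2881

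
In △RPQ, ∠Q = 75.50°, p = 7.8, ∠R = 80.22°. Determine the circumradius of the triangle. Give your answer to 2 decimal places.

The third angle is ∠P = 180° − ∠Q − ∠R = 24.28°.
Law of sines: r = p·sin R/sin P ≈ 18.693.
Law of sines: q = p·sin Q/sin P ≈ 18.365.
Circumradius = p/(2 sin P) ≈ 9.4845.

9.48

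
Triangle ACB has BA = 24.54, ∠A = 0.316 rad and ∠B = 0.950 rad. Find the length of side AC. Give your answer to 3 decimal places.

20.926

The third angle is ∠C = π − ∠B − ∠A = 1.876 rad.
Law of sines: AC = BA·sin B/sin C ≈ 20.926.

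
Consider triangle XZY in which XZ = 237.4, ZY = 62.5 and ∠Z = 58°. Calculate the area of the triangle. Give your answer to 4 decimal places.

Area = ½·XZ·ZY·sin Z ≈ 6291.5.

6291.4568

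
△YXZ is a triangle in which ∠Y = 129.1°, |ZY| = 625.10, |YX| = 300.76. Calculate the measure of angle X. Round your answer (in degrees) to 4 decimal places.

34.9150

By the law of cosines, |XZ|² = |ZY|² + |YX|² − 2·|ZY|·|YX|·cos Y = 7.1835e+05, so |XZ| ≈ 847.55.
Law of cosines again: cos X = (|YX|² + |XZ|² − |ZY|²)/(2·|YX|·|XZ|) ≈ 0.82000, so ∠X ≈ 34.92°.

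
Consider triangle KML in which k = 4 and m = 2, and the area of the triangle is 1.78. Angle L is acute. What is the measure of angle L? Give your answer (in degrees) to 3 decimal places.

26.423

From area = ½·k·m·sin L, we get sin L = 2·area/(k·m) ≈ 0.44500.
Taking the acute solution, ∠L ≈ 26.42°.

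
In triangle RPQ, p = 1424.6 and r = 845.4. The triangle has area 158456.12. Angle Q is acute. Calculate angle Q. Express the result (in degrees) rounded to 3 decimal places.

15.256

From area = ½·r·p·sin Q, we get sin Q = 2·area/(r·p) ≈ 0.26314.
Taking the acute solution, ∠Q ≈ 15.26°.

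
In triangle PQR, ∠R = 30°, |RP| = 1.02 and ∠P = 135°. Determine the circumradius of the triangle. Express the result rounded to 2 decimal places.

The third angle is ∠Q = 180° − ∠R − ∠P = 15.00°.
Law of sines: |QR| = |RP|·sin P/sin Q ≈ 2.7867.
Law of sines: |PQ| = |RP|·sin R/sin Q ≈ 1.9705.
Circumradius = |RP|/(2 sin Q) ≈ 1.9705.

1.97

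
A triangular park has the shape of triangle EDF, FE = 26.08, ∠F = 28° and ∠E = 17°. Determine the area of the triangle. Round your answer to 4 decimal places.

The third angle is ∠D = 180° − ∠F − ∠E = 135.00°.
Law of sines: DF = FE·sin E/sin D ≈ 10.783.
Law of sines: ED = FE·sin F/sin D ≈ 17.315.
Area = ½·FE·DF·sin F ≈ 66.015.

area ≈ 66.0153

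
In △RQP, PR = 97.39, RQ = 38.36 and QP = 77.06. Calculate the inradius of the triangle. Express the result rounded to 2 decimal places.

13.01

Semiperimeter s = (77.06 + 97.39 + 38.36)/2 = 106.41.
Heron's formula: area = √(106.41·29.345·9.015·68.045) ≈ 1384.
Inradius = area/s = 1384/106.41 ≈ 13.007.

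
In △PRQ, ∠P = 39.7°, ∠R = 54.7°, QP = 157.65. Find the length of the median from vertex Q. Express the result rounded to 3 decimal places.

103.758

The third angle is ∠Q = 180° − ∠P − ∠R = 85.60°.
Law of sines: RQ = QP·sin P/sin R ≈ 123.39.
Law of sines: PR = QP·sin Q/sin R ≈ 192.6.
Median from Q: ½√(2·RQ² + 2·QP² − PR²) ≈ 103.76.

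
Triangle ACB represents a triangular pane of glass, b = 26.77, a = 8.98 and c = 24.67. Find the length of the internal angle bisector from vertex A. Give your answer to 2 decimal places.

t_A ≈ 25.30

By the law of cosines, cos A = (c² + b² − a²) / (2·c·b) ≈ 0.94229, so ∠A ≈ 0.341 rad.
The bisector from A has length 2·c·b·cos(∠A/2)/(c+b) ≈ 25.304.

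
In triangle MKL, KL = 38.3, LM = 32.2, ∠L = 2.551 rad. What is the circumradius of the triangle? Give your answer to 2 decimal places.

60.58

By the law of cosines, MK² = KL² + LM² − 2·KL·LM·cos L = 4552.4, so MK ≈ 67.472.
Area = ½·KL·LM·sin L ≈ 343.37.
Circumradius = MK/(2 sin L) ≈ 60.583.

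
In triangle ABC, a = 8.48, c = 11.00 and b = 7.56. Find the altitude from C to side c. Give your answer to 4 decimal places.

Semiperimeter s = (8.48 + 7.56 + 11)/2 = 13.52.
Heron's formula: area = √(13.52·5.04·5.96·2.52) ≈ 31.991.
The altitude from C has length 2·area/c ≈ 5.8165.

h_C ≈ 5.8165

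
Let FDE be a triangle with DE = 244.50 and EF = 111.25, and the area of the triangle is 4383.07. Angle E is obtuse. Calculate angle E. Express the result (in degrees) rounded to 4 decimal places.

161.1993

From area = ½·DE·EF·sin E, we get sin E = 2·area/(DE·EF) ≈ 0.32228.
Taking the obtuse solution, ∠E ≈ 161.20°.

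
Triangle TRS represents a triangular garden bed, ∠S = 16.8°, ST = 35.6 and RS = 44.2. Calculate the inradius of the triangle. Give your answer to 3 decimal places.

4.826

By the law of cosines, TR² = RS² + ST² − 2·RS·ST·cos S = 208.28, so TR ≈ 14.432.
Area = ½·RS·ST·sin S ≈ 227.4.
Semiperimeter s = (44.2+35.6+14.432)/2 = 47.116.
Inradius = area/s = 227.4/47.116 ≈ 4.8264.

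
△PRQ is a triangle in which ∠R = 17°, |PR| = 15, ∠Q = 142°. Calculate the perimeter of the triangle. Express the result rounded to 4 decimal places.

30.8546

The third angle is ∠P = 180° − ∠R − ∠Q = 21.00°.
Law of sines: |RQ| = |PR|·sin P/sin Q ≈ 8.7313.
Law of sines: |QP| = |PR|·sin R/sin Q ≈ 7.1234.
Semiperimeter s = (8.7313+7.1234+15)/2 = 15.427.
Perimeter = 8.7313 + 7.1234 + 15 = 30.855.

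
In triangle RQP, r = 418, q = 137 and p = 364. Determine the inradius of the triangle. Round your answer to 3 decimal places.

Semiperimeter s = (418 + 137 + 364)/2 = 459.5.
Heron's formula: area = √(459.5·41.5·322.5·95.5) ≈ 24234.
Inradius = area/s = 24234/459.5 ≈ 52.741.

52.741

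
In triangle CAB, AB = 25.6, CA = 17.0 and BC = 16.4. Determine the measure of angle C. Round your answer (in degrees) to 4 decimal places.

By the law of cosines, cos C = (BC² + CA² − AB²) / (2·BC·CA) ≈ -0.17468, so ∠C ≈ 100.06°.

∠C ≈ 100.0599°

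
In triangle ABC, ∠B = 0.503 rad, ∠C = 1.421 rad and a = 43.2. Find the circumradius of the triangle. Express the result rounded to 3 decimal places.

23.021

The third angle is ∠A = π − ∠B − ∠C = 1.218 rad.
Law of sines: b = a·sin B/sin A ≈ 22.195.
Law of sines: c = a·sin C/sin A ≈ 45.527.
Circumradius = a/(2 sin A) ≈ 23.021.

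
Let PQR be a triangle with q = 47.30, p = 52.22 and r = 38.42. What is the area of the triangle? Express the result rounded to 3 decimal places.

874.526

Semiperimeter s = (52.22 + 47.3 + 38.42)/2 = 68.97.
Heron's formula: area = √(68.97·16.75·21.67·30.55) ≈ 874.53.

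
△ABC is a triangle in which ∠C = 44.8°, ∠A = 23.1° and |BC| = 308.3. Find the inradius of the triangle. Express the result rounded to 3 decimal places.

99.470

The third angle is ∠B = 180° − ∠C − ∠A = 112.10°.
Law of sines: |CA| = |BC|·sin B/sin A ≈ 728.07.
Law of sines: |AB| = |BC|·sin C/sin A ≈ 553.7.
Area = ½·|BC|·|CA|·sin C ≈ 79082.
Semiperimeter s = (308.3+728.07+553.7)/2 = 795.04.
Inradius = area/s = 79082/795.04 ≈ 99.47.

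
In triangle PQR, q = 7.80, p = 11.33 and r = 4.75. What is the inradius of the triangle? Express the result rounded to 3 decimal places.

Semiperimeter s = (11.33 + 7.8 + 4.75)/2 = 11.94.
Heron's formula: area = √(11.94·0.61·4.14·7.19) ≈ 14.724.
Inradius = area/s = 14.724/11.94 ≈ 1.2332.

1.233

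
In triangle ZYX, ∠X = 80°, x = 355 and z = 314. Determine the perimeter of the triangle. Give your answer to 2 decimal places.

perimeter ≈ 897.89

Law of sines: sin Z = z·sin X/x ≈ 0.87107.
Since x ≥ z, only the acute value applies: ∠Z ≈ 60.58°.
Then ∠Y = 180° − ∠X − ∠Z ≈ 39.42°.
Law of sines gives y = x·sin Y/sin X ≈ 228.89.
Semiperimeter s = (314+228.89+355)/2 = 448.94.
Perimeter = 314 + 228.89 + 355 = 897.89.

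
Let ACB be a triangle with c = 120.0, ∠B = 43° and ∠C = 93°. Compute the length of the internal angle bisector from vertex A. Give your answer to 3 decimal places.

90.300

The third angle is ∠A = 180° − ∠C − ∠B = 44.00°.
Law of sines: a = c·sin A/sin C ≈ 83.473.
Law of sines: b = c·sin B/sin C ≈ 81.952.
The bisector from A has length 2·c·b·cos(∠A/2)/(c+b) ≈ 90.3.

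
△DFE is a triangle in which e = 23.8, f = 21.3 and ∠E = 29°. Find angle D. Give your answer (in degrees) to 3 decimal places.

Law of sines: sin F = f·sin E/e ≈ 0.43388.
Since e ≥ f, only the acute value applies: ∠F ≈ 25.71°.
Then ∠D = 180° − ∠E − ∠F ≈ 125.29°.

125.286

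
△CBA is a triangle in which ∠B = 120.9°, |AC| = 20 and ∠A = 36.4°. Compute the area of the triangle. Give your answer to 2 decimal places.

53.38

The third angle is ∠C = 180° − ∠B − ∠A = 22.70°.
Law of sines: |BA| = |AC|·sin C/sin B ≈ 8.9948.
Law of sines: |CB| = |AC|·sin A/sin B ≈ 13.832.
Area = ½·|AC|·|BA|·sin A ≈ 53.377.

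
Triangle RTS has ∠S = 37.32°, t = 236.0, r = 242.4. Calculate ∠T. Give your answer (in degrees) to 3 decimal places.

By the law of cosines, s² = r² + t² − 2·r·t·cos S = 23466, so s ≈ 153.18.
Law of cosines again: cos T = (s² + r² − t²)/(2·s·r) ≈ 0.35720, so ∠T ≈ 69.07°.

∠T ≈ 69.071°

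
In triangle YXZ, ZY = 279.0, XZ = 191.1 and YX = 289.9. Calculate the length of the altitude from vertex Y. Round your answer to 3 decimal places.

267.485

Semiperimeter s = (191.1 + 279 + 289.9)/2 = 380.
Heron's formula: area = √(380·188.9·101·90.1) ≈ 25558.
The altitude from Y has length 2·area/XZ ≈ 267.49.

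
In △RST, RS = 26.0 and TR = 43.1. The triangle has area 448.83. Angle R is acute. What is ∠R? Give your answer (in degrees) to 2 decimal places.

From area = ½·TR·RS·sin R, we get sin R = 2·area/(TR·RS) ≈ 0.80105.
Taking the acute solution, ∠R ≈ 53.23°.

∠R ≈ 53.23°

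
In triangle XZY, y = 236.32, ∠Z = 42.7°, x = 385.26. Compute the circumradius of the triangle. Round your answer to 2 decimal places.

By the law of cosines, z² = y² + x² − 2·y·x·cos Z = 70452, so z ≈ 265.43.
Area = ½·y·x·sin Z ≈ 30871.
Circumradius = z/(2 sin Z) ≈ 195.7.

R ≈ 195.70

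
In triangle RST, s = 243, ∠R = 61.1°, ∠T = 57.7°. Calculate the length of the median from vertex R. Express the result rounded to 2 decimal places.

m_R ≈ 205.57

The third angle is ∠S = 180° − ∠T − ∠R = 61.20°.
Law of sines: r = s·sin R/sin S ≈ 242.77.
Law of sines: t = s·sin T/sin S ≈ 234.39.
Median from R: ½√(2·s² + 2·t² − r²) ≈ 205.57.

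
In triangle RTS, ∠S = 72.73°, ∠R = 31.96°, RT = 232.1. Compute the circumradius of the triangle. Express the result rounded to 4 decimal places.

121.5290

The third angle is ∠T = 180° − ∠S − ∠R = 75.31°.
Law of sines: TS = RT·sin R/sin S ≈ 128.66.
Law of sines: SR = RT·sin T/sin S ≈ 235.11.
Circumradius = RT/(2 sin S) ≈ 121.53.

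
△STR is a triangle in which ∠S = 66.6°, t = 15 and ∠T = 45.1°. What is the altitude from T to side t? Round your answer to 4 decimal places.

h_T ≈ 18.0573

The third angle is ∠R = 180° − ∠S − ∠T = 68.30°.
Law of sines: s = t·sin S/sin T ≈ 19.435.
Law of sines: r = t·sin R/sin T ≈ 19.676.
Area = ½·t·s·sin R ≈ 135.43.
The altitude from T has length 2·area/t ≈ 18.057.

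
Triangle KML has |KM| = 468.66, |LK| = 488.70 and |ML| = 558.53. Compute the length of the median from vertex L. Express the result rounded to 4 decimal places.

469.5542

Median from L: ½√(2·|ML|² + 2·|LK|² − |KM|²) ≈ 469.55.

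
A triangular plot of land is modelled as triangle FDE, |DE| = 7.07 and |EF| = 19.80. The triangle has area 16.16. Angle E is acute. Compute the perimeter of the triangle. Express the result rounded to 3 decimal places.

perimeter ≈ 39.894

From area = ½·|DE|·|EF|·sin E, we get sin E = 2·area/(|DE|·|EF|) ≈ 0.23088.
Taking the acute solution, ∠E ≈ 13.35°.
Law of cosines then gives |FD| ≈ 13.024.
Perimeter = 7.07 + 19.8 + 13.024 = 39.894.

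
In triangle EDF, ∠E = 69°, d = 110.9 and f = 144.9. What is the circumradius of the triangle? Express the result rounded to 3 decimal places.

79.035

By the law of cosines, e² = d² + f² − 2·d·f·cos E = 21777, so e ≈ 147.57.
Area = ½·d·f·sin E ≈ 7501.
Circumradius = e/(2 sin E) ≈ 79.035.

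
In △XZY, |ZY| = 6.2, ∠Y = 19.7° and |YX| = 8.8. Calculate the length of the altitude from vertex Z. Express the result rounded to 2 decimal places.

h_Z ≈ 2.09

By the law of cosines, |XZ|² = |ZY|² + |YX|² − 2·|ZY|·|YX|·cos Y = 13.147, so |XZ| ≈ 3.6258.
Area = ½·|ZY|·|YX|·sin Y ≈ 9.196.
The altitude from Z has length 2·area/|YX| ≈ 2.09.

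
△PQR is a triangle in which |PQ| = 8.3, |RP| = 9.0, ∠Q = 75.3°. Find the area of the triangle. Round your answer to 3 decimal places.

Law of sines: sin R = |PQ|·sin Q/|RP| ≈ 0.89204.
Since |RP| ≥ |PQ|, only the acute value applies: ∠R ≈ 63.13°.
Then ∠P = 180° − ∠Q − ∠R ≈ 41.57°.
Law of sines gives |QR| = |RP|·sin P/sin Q ≈ 6.1739.
Area = ½·|RP|·|PQ|·sin P ≈ 24.783.

area ≈ 24.783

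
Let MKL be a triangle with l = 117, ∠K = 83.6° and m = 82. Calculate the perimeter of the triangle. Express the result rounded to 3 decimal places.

334.182

By the law of cosines, k² = l² + m² − 2·l·m·cos K = 18274, so k ≈ 135.18.
Semiperimeter s = (82+135.18+117)/2 = 167.09.
Perimeter = 82 + 135.18 + 117 = 334.18.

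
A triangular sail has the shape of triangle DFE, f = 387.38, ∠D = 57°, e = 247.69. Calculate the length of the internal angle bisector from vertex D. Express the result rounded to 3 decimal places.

By the law of cosines, d² = f² + e² − 2·f·e·cos D = 1.069e+05, so d ≈ 326.95.
The bisector from D has length 2·f·e·cos(∠D/2)/(f+e) ≈ 265.55.

t_D ≈ 265.554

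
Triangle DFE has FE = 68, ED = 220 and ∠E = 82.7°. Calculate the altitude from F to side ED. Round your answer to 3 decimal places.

67.449

By the law of cosines, DF² = FE² + ED² − 2·FE·ED·cos E = 49222, so DF ≈ 221.86.
Area = ½·FE·ED·sin E ≈ 7419.4.
The altitude from F has length 2·area/ED ≈ 67.449.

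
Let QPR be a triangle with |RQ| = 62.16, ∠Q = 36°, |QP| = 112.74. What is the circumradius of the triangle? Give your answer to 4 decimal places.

By the law of cosines, |PR|² = |RQ|² + |QP|² − 2·|RQ|·|QP|·cos Q = 5235.1, so |PR| ≈ 72.354.
Area = ½·|RQ|·|QP|·sin Q ≈ 2059.6.
Circumradius = |PR|/(2 sin Q) ≈ 61.548.

61.5481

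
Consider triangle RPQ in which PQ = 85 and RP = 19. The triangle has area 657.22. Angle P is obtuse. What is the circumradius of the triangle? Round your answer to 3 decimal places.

59.760

From area = ½·RP·PQ·sin P, we get sin P = 2·area/(RP·PQ) ≈ 0.81389.
Taking the obtuse solution, ∠P ≈ 125.52°.
Law of cosines then gives QR ≈ 97.276.
Circumradius = QR/(2 sin P) ≈ 59.76.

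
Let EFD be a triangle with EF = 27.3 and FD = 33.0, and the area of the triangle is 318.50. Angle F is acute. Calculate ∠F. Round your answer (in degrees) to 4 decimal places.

∠F ≈ 44.9971°

From area = ½·EF·FD·sin F, we get sin F = 2·area/(EF·FD) ≈ 0.70707.
Taking the acute solution, ∠F ≈ 45.00°.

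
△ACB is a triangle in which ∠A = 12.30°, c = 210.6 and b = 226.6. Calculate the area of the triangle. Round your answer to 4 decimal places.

5083.1138

Area = ½·c·b·sin A ≈ 5083.1.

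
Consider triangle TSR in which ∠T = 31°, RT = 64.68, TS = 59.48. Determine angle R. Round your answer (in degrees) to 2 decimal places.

By the law of cosines, SR² = RT² + TS² − 2·RT·TS·cos T = 1126, so SR ≈ 33.557.
Law of cosines again: cos R = (SR² + RT² − TS²)/(2·SR·RT) ≈ 0.40814, so ∠R ≈ 65.91°.

∠R ≈ 65.91°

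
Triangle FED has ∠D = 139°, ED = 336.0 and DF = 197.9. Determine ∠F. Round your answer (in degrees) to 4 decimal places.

By the law of cosines, FE² = ED² + DF² − 2·ED·DF·cos D = 2.5243e+05, so FE ≈ 502.42.
Law of cosines again: cos F = (DF² + FE² − ED²)/(2·DF·FE) ≈ 0.89861, so ∠F ≈ 26.02°.

∠F ≈ 26.0239°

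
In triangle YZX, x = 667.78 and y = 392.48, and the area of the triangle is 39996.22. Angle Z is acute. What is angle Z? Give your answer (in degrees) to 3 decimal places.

∠Z ≈ 17.771°

From area = ½·x·y·sin Z, we get sin Z = 2·area/(x·y) ≈ 0.30521.
Taking the acute solution, ∠Z ≈ 17.77°.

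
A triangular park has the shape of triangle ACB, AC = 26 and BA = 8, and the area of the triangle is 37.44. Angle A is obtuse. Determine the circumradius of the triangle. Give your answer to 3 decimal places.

46.649

From area = ½·BA·AC·sin A, we get sin A = 2·area/(BA·AC) ≈ 0.36000.
Taking the obtuse solution, ∠A ≈ 2.773 rad.
Law of cosines then gives CB ≈ 33.587.
Circumradius = CB/(2 sin A) ≈ 46.649.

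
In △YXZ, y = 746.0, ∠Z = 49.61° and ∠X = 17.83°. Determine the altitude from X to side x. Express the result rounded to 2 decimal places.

The third angle is ∠Y = 180° − ∠X − ∠Z = 112.56°.
Law of sines: x = y·sin X/sin Y ≈ 247.35.
Law of sines: z = y·sin Z/sin Y ≈ 615.27.
Area = ½·y·x·sin Z ≈ 70271.
The altitude from X has length 2·area/x ≈ 568.19.

h_X ≈ 568.19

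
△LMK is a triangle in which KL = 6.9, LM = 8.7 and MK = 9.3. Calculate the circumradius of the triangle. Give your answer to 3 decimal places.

R ≈ 4.885

By the law of cosines, cos L = (KL² + LM² − MK²) / (2·KL·LM) ≈ 0.30660, so ∠L ≈ 72.15°.
Circumradius = MK/(2 sin L) ≈ 4.8853.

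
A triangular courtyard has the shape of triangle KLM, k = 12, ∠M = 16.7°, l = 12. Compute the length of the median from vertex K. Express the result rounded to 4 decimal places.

6.4864

By the law of cosines, m² = k² + l² − 2·k·l·cos M = 12.147, so m ≈ 3.4853.
Median from K: ½√(2·l² + 2·m² − k²) ≈ 6.4864.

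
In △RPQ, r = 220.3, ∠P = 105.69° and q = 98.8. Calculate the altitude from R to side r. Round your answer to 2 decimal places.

h_R ≈ 95.12

By the law of cosines, p² = q² + r² − 2·q·r·cos P = 70066, so p ≈ 264.7.
Area = ½·q·r·sin P ≈ 10477.
The altitude from R has length 2·area/r ≈ 95.119.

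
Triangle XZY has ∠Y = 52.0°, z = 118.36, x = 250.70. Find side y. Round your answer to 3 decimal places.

200.805

By the law of cosines, y² = x² + z² − 2·x·z·cos Y = 40323, so y ≈ 200.81.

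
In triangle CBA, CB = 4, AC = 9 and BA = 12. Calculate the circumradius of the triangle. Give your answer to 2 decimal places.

By the law of cosines, cos C = (AC² + CB² − BA²) / (2·AC·CB) ≈ -0.65278, so ∠C ≈ 130.75°.
Circumradius = BA/(2 sin C) ≈ 7.9203.

7.92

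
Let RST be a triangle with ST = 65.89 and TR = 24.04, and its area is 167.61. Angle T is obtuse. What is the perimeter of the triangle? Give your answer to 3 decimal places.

179.460

From area = ½·ST·TR·sin T, we get sin T = 2·area/(ST·TR) ≈ 0.21163.
Taking the obtuse solution, ∠T ≈ 167.78°.
Law of cosines then gives RS ≈ 89.53.
Perimeter = 65.89 + 24.04 + 89.53 = 179.46.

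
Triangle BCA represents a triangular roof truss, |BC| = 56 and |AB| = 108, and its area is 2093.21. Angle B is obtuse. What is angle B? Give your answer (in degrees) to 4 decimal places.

∠B ≈ 136.1956°

From area = ½·|AB|·|BC|·sin B, we get sin B = 2·area/(|AB|·|BC|) ≈ 0.69220.
Taking the obtuse solution, ∠B ≈ 136.20°.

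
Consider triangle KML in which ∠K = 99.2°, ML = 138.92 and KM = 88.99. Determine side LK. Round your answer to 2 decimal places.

93.39

Law of sines: sin L = KM·sin K/ML ≈ 0.63234.
Since ML ≥ KM, only the acute value applies: ∠L ≈ 39.22°.
Then ∠M = 180° − ∠K − ∠L ≈ 41.58°.
Law of sines gives LK = ML·sin M/sin K ≈ 93.392.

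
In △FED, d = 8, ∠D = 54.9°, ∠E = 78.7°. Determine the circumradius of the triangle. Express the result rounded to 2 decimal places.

R ≈ 4.89

The third angle is ∠F = 180° − ∠E − ∠D = 46.40°.
Law of sines: f = d·sin F/sin D ≈ 7.0811.
Law of sines: e = d·sin E/sin D ≈ 9.5886.
Circumradius = d/(2 sin D) ≈ 4.8891.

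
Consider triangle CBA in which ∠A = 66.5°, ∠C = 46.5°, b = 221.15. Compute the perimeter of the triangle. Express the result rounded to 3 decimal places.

perimeter ≈ 615.743

The third angle is ∠B = 180° − ∠A − ∠C = 67.00°.
Law of sines: c = b·sin C/sin B ≈ 174.27.
Law of sines: a = b·sin A/sin B ≈ 220.32.
Semiperimeter s = (174.27+221.15+220.32)/2 = 307.87.
Perimeter = 174.27 + 221.15 + 220.32 = 615.74.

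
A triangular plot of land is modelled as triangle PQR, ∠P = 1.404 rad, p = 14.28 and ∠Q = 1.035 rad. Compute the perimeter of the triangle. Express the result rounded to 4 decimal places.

The third angle is ∠R = π − ∠P − ∠Q = 0.703 rad.
Law of sines: q = p·sin Q/sin P ≈ 12.452.
Law of sines: r = p·sin R/sin P ≈ 9.3576.
Semiperimeter s = (14.28+12.452+9.3576)/2 = 18.045.
Perimeter = 14.28 + 12.452 + 9.3576 = 36.089.

perimeter ≈ 36.0892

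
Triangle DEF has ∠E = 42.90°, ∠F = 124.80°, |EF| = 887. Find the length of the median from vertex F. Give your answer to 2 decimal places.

m_F ≈ 1219.69

The third angle is ∠D = 180° − ∠E − ∠F = 12.30°.
Law of sines: |FD| = |EF|·sin E/sin D ≈ 2834.3.
Law of sines: |DE| = |EF|·sin F/sin D ≈ 3419.
Median from F: ½√(2·|EF|² + 2·|FD|² − |DE|²) ≈ 1219.7.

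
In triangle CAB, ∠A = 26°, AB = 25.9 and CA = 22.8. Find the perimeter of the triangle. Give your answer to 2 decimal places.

perimeter ≈ 60.06

By the law of cosines, BC² = CA² + AB² − 2·CA·AB·cos A = 129.14, so BC ≈ 11.364.
Semiperimeter s = (25.9+11.364+22.8)/2 = 30.032.
Perimeter = 25.9 + 11.364 + 22.8 = 60.064.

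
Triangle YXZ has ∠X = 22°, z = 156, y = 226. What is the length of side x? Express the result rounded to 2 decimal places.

By the law of cosines, x² = z² + y² − 2·z·y·cos X = 10034, so x ≈ 100.17.

100.17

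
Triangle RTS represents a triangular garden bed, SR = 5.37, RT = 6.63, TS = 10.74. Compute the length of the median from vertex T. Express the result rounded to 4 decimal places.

8.5113

Median from T: ½√(2·RT² + 2·TS² − SR²) ≈ 8.5113.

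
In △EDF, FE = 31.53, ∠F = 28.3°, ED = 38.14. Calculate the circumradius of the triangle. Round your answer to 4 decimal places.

Law of sines: sin D = FE·sin F/ED ≈ 0.39192.
Since ED ≥ FE, only the acute value applies: ∠D ≈ 23.07°.
Then ∠E = 180° − ∠F − ∠D ≈ 128.63°.
Law of sines gives DF = ED·sin E/sin F ≈ 62.85.
Circumradius = ED/(2 sin F) ≈ 40.225.

40.2246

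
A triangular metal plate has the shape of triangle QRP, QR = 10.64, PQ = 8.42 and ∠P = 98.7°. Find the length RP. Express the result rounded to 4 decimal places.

Law of sines: sin R = PQ·sin P/QR ≈ 0.78225.
Since QR ≥ PQ, only the acute value applies: ∠R ≈ 51.47°.
Then ∠Q = 180° − ∠P − ∠R ≈ 29.83°.
Law of sines gives RP = QR·sin Q/sin P ≈ 5.3548.

5.3548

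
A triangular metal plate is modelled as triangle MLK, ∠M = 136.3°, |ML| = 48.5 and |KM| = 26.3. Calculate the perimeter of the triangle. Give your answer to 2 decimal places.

By the law of cosines, |LK|² = |KM|² + |ML|² − 2·|KM|·|ML|·cos M = 4888.3, so |LK| ≈ 69.916.
Semiperimeter s = (69.916+26.3+48.5)/2 = 72.358.
Perimeter = 69.916 + 26.3 + 48.5 = 144.72.

144.72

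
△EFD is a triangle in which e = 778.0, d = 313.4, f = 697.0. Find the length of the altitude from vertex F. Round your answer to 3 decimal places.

Semiperimeter s = (778 + 697 + 313.4)/2 = 894.2.
Heron's formula: area = √(894.2·116.2·197.2·580.8) ≈ 1.0909e+05.
The altitude from F has length 2·area/f ≈ 313.03.

313.029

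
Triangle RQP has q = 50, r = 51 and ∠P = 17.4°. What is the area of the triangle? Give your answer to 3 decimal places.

Area = ½·r·q·sin P ≈ 381.28.

381.277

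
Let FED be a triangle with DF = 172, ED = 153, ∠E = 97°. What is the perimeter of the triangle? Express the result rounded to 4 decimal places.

Law of sines: sin F = ED·sin E/DF ≈ 0.88290.
Since DF ≥ ED, only the acute value applies: ∠F ≈ 61.99°.
Then ∠D = 180° − ∠E − ∠F ≈ 21.01°.
Law of sines gives FE = DF·sin D/sin E ≈ 62.117.
Semiperimeter s = (153+172+62.117)/2 = 193.56.
Perimeter = 153 + 172 + 62.117 = 387.12.

387.1171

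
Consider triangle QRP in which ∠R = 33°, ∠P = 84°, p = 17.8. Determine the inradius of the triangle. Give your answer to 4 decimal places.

3.5545

The third angle is ∠Q = 180° − ∠R − ∠P = 63.00°.
Law of sines: q = p·sin Q/sin P ≈ 15.947.
Law of sines: r = p·sin R/sin P ≈ 9.748.
Area = ½·p·q·sin R ≈ 77.301.
Semiperimeter s = (15.947+9.748+17.8)/2 = 21.748.
Inradius = area/s = 77.301/21.748 ≈ 3.5545.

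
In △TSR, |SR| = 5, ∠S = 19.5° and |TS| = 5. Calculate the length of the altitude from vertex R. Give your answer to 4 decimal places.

By the law of cosines, |RT|² = |TS|² + |SR|² − 2·|TS|·|SR|·cos S = 2.8679, so |RT| ≈ 1.6935.
Area = ½·|TS|·|SR|·sin S ≈ 4.1726.
The altitude from R has length 2·area/|TS| ≈ 1.669.

h_R ≈ 1.6690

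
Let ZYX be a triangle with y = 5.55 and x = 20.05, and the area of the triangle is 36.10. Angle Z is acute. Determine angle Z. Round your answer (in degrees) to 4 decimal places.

From area = ½·y·x·sin Z, we get sin Z = 2·area/(y·x) ≈ 0.64883.
Taking the acute solution, ∠Z ≈ 40.45°.

40.4533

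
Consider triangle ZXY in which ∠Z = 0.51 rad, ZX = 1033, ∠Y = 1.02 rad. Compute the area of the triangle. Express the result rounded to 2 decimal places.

The third angle is ∠X = π − ∠Y − ∠Z = 1.612 rad.
Law of sines: XY = ZX·sin Z/sin Y ≈ 591.81.
Law of sines: YZ = ZX·sin X/sin Y ≈ 1211.3.
Area = ½·ZX·XY·sin X ≈ 3.0542e+05.

305416.17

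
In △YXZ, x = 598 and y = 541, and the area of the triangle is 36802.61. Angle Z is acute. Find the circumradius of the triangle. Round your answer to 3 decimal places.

From area = ½·y·x·sin Z, we get sin Z = 2·area/(y·x) ≈ 0.22752.
Taking the acute solution, ∠Z ≈ 0.2295 rad.
Law of cosines then gives z ≈ 142.19.
Circumradius = z/(2 sin Z) ≈ 312.48.

312.483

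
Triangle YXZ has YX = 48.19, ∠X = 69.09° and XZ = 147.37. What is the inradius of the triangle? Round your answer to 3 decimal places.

By the law of cosines, ZY² = YX² + XZ² − 2·YX·XZ·cos X = 18971, so ZY ≈ 137.74.
Area = ½·YX·XZ·sin X ≈ 3317.
Semiperimeter s = (147.37+137.74+48.19)/2 = 166.65.
Inradius = area/s = 3317/166.65 ≈ 19.904.

r ≈ 19.904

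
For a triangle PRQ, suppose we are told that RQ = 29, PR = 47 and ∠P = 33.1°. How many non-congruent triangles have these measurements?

2

PR·sin P = 47·sin(33.1°) ≈ 25.67.
Since PR sin P < RQ < PR (25.67 < 29 < 47), two triangles exist.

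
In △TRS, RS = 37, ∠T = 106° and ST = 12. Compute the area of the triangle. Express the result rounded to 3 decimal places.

Law of sines: sin R = ST·sin T/RS ≈ 0.31176.
Since RS ≥ ST, only the acute value applies: ∠R ≈ 18.17°.
Then ∠S = 180° − ∠T − ∠R ≈ 55.83°.
Law of sines gives TR = RS·sin S/sin T ≈ 31.848.
Area = ½·RS·ST·sin S ≈ 183.69.

183.687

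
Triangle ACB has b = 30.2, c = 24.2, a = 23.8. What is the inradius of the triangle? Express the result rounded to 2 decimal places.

Semiperimeter s = (23.8 + 24.2 + 30.2)/2 = 39.1.
Heron's formula: area = √(39.1·15.3·14.9·8.9) ≈ 281.66.
Inradius = area/s = 281.66/39.1 ≈ 7.2035.

7.20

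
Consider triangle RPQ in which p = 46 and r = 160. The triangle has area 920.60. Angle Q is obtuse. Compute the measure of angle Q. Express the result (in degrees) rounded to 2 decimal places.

From area = ½·r·p·sin Q, we get sin Q = 2·area/(r·p) ≈ 0.25016.
Taking the obtuse solution, ∠Q ≈ 165.51°.

∠Q ≈ 165.51°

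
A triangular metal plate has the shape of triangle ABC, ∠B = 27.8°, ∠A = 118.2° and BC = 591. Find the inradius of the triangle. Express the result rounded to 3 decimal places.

r ≈ 80.830

The third angle is ∠C = 180° − ∠A − ∠B = 34.00°.
Law of sines: CA = BC·sin B/sin A ≈ 312.76.
Law of sines: AB = BC·sin C/sin A ≈ 374.99.
Area = ½·BC·CA·sin C ≈ 51681.
Semiperimeter s = (591+312.76+374.99)/2 = 639.38.
Inradius = area/s = 51681/639.38 ≈ 80.83.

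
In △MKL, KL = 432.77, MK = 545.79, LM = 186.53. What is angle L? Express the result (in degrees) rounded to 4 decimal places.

By the law of cosines, cos L = (KL² + LM² − MK²) / (2·KL·LM) ≈ -0.46952, so ∠L ≈ 118.00°.

∠L ≈ 118.0031°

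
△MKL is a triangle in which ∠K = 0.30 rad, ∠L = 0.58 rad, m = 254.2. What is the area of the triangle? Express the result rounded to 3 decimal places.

The third angle is ∠M = π − ∠K − ∠L = 2.262 rad.
Law of sines: k = m·sin K/sin M ≈ 97.467.
Law of sines: l = m·sin L/sin M ≈ 180.75.
Area = ½·m·k·sin L ≈ 6788.9.

area ≈ 6788.918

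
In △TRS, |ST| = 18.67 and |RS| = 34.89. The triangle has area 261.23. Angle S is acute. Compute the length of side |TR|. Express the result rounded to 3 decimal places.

28.068

From area = ½·|RS|·|ST|·sin S, we get sin S = 2·area/(|RS|·|ST|) ≈ 0.80206.
Taking the acute solution, ∠S ≈ 53.33°.
Law of cosines then gives |TR| ≈ 28.068.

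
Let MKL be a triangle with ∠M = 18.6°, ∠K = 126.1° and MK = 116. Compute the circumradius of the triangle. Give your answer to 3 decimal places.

R ≈ 100.371

The third angle is ∠L = 180° − ∠M − ∠K = 35.30°.
Law of sines: KL = MK·sin M/sin L ≈ 64.028.
Law of sines: LM = MK·sin K/sin L ≈ 162.2.
Circumradius = MK/(2 sin L) ≈ 100.37.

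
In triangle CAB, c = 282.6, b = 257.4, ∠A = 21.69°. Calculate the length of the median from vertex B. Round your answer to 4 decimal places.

By the law of cosines, a² = b² + c² − 2·b·c·cos A = 10936, so a ≈ 104.57.
Median from B: ½√(2·c² + 2·a² − b²) ≈ 169.81.

m_B ≈ 169.8102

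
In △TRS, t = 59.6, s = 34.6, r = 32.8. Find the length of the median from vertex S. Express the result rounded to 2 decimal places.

44.89

Median from S: ½√(2·t² + 2·r² − s²) ≈ 44.886.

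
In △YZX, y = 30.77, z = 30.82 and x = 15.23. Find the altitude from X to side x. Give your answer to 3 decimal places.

29.838

Semiperimeter s = (30.77 + 30.82 + 15.23)/2 = 38.41.
Heron's formula: area = √(38.41·7.64·7.59·23.18) ≈ 227.22.
The altitude from X has length 2·area/x ≈ 29.838.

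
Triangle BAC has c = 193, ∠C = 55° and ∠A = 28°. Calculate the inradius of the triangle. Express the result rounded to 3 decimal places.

The third angle is ∠B = 180° − ∠A − ∠C = 97.00°.
Law of sines: b = c·sin B/sin C ≈ 233.85.
Law of sines: a = c·sin A/sin C ≈ 110.61.
Area = ½·c·b·sin A ≈ 10594.
Semiperimeter s = (233.85+110.61+193)/2 = 268.73.
Inradius = area/s = 10594/268.73 ≈ 39.424.

r ≈ 39.424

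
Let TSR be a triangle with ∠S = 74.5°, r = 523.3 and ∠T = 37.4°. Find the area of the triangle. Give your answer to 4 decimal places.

The third angle is ∠R = 180° − ∠T − ∠S = 68.10°.
Law of sines: t = r·sin T/sin R ≈ 342.56.
Law of sines: s = r·sin S/sin R ≈ 543.49.
Area = ½·r·t·sin S ≈ 86371.

86371.0431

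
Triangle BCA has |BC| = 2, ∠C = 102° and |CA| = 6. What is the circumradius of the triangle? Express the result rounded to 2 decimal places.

By the law of cosines, |AB|² = |BC|² + |CA|² − 2·|BC|·|CA|·cos C = 44.99, so |AB| ≈ 6.7074.
Area = ½·|BC|·|CA|·sin C ≈ 5.8689.
Circumradius = |AB|/(2 sin C) ≈ 3.4286.

R ≈ 3.43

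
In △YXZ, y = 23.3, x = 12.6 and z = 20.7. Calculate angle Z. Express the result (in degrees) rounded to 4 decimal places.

By the law of cosines, cos Z = (y² + x² − z²) / (2·y·x) ≈ 0.46522, so ∠Z ≈ 62.28°.

∠Z ≈ 62.2754°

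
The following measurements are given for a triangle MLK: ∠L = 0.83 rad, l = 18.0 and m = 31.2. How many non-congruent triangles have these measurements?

m·sin L = 31.2·sin(0.83 rad) ≈ 23.02.
Since l = 18.0 < 23.02 = m sin L, no triangle exists.

0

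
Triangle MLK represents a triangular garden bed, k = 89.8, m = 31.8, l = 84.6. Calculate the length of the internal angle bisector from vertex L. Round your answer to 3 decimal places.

38.385

By the law of cosines, cos L = (k² + m² − l²) / (2·k·m) ≈ 0.33585, so ∠L ≈ 70.38°.
The bisector from L has length 2·k·m·cos(∠L/2)/(k+m) ≈ 38.385.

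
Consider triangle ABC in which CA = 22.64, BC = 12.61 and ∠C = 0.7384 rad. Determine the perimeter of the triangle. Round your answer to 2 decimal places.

By the law of cosines, AB² = BC² + CA² − 2·BC·CA·cos C = 249.31, so AB ≈ 15.79.
Semiperimeter s = (12.61+22.64+15.79)/2 = 25.52.
Perimeter = 12.61 + 22.64 + 15.79 = 51.04.

perimeter ≈ 51.04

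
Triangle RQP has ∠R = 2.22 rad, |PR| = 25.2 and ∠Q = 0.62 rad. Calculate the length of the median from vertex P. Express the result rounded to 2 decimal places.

29.54

The third angle is ∠P = π − ∠R − ∠Q = 0.302 rad.
Law of sines: |QP| = |PR|·sin R/sin Q ≈ 34.548.
Law of sines: |RQ| = |PR|·sin P/sin Q ≈ 12.883.
Median from P: ½√(2·|QP|² + 2·|PR|² − |RQ|²) ≈ 29.543.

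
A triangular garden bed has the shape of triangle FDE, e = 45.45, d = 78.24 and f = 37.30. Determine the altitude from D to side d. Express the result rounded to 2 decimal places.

Semiperimeter s = (37.3 + 78.24 + 45.45)/2 = 80.495.
Heron's formula: area = √(80.495·43.195·2.255·35.045) ≈ 524.19.
The altitude from D has length 2·area/d ≈ 13.4.

13.40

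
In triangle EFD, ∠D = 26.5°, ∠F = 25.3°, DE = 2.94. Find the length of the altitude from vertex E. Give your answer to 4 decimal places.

1.3118

The third angle is ∠E = 180° − ∠F − ∠D = 128.20°.
Law of sines: FD = DE·sin E/sin F ≈ 5.4063.
Law of sines: EF = DE·sin D/sin F ≈ 3.0696.
Area = ½·DE·FD·sin D ≈ 3.546.
The altitude from E has length 2·area/FD ≈ 1.3118.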